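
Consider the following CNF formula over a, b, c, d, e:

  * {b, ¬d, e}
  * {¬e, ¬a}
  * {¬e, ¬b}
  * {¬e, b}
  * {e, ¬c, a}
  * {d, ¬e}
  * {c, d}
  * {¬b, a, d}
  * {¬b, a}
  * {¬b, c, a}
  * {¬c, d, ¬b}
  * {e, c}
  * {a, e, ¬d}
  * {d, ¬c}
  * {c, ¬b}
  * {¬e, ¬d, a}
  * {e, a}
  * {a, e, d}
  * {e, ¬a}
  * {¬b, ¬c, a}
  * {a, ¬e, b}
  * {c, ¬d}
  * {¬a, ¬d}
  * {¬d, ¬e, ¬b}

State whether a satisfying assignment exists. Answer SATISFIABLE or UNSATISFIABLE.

UNSATISFIABLE

e = True:
  propagation gives a=False, b=False; an empty clause results — contradiction.
e = False:
  propagation gives c=True, a=True; an empty clause results — contradiction.
Every branch closes, so no satisfying assignment exists.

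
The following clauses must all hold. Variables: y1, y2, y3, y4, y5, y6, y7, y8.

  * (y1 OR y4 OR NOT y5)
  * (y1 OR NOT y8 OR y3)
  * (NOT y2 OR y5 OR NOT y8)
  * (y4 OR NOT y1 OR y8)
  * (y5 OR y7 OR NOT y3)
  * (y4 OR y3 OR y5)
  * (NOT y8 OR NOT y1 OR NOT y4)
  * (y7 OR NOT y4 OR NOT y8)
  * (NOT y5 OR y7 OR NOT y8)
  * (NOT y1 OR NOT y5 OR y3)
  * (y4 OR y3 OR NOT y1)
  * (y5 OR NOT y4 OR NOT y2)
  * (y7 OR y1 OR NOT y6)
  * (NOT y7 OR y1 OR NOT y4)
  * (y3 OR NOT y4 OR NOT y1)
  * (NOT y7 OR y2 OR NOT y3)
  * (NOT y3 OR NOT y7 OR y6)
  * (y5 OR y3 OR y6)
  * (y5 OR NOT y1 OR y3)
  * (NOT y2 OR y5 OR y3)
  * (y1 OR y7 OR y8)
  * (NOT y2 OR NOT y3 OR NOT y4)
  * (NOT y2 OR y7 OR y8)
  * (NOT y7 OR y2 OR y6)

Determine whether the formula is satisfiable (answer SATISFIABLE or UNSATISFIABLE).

SATISFIABLE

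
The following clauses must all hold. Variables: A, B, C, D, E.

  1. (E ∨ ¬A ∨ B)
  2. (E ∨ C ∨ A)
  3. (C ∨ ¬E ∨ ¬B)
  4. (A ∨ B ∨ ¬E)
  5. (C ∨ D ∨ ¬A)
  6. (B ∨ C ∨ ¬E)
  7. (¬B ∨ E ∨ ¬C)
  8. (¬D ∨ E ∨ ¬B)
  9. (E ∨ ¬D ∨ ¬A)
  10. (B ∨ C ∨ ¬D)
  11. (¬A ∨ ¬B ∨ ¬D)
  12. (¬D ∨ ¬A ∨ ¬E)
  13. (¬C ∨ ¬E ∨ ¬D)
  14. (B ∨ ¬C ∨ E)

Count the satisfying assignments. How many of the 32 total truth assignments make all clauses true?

The models are:
  A=0 B=1 C=1 D=0 E=1
  A=1 B=0 C=1 D=0 E=1
  A=1 B=1 C=1 D=0 E=1
Count: 3.

3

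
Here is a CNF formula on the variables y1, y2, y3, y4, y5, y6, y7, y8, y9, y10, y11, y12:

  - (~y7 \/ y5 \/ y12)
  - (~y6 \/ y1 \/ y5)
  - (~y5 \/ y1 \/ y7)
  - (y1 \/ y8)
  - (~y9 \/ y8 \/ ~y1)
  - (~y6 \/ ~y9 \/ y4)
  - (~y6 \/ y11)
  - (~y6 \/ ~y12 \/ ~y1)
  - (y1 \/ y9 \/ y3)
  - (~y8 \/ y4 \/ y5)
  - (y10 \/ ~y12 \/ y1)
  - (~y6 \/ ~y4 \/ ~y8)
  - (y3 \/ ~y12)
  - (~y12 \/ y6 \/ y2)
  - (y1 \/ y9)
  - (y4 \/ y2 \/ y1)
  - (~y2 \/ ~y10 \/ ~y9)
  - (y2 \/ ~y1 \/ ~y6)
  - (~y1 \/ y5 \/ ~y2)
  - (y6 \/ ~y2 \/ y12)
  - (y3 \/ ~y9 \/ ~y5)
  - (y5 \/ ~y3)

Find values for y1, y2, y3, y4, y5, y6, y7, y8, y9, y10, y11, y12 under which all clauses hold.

y1 = T, y2 = F, y3 = F, y4 = T, y5 = T, y6 = F, y7 = T, y8 = T, y9 = F, y10 = F, y11 = T, y12 = F

y11 occurs only positively in the remaining clauses — set y11 = True.
Branch on y1: take y1 = True.
The remaining clauses are satisfied by y2 = False, y3 = False, y4 = True, y5 = True, y6 = False, y7 = True, y8 = True, y9 = False, y10 = False, y12 = False.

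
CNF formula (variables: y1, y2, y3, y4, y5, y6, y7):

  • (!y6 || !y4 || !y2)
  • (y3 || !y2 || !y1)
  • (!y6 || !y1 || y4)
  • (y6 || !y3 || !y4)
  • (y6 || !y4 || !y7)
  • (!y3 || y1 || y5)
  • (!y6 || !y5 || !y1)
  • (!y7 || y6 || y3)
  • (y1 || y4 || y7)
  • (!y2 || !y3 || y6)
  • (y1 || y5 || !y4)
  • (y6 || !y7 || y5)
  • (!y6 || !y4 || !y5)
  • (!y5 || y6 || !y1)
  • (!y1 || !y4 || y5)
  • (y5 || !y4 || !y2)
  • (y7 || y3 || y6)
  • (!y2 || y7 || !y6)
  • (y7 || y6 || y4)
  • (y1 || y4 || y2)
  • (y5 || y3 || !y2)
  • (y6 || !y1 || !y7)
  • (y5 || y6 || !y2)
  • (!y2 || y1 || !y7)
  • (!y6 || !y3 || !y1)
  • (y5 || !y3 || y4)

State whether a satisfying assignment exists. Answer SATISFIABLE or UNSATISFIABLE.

UNSATISFIABLE

y6 = True:
  y1 = True:
    propagation gives y4=True, y2=False, y5=False; an empty clause results — contradiction.
  y1 = False:
    y4 = True:
      propagation gives y2=False, y5=True; contradiction.
    y4 = False:
      propagation gives y7=True, y2=True; contradiction.
y6 = False:
  y1 = True:
    propagation gives y5=False, y7=False, y4=False; an empty clause results — contradiction.
  y1 = False:
    y4 = True:
      propagation gives y3=False, y7=False; contradiction.
    y4 = False:
      propagation gives y7=True, y3=True, y5=True; contradiction.
Every branch closes, so no satisfying assignment exists.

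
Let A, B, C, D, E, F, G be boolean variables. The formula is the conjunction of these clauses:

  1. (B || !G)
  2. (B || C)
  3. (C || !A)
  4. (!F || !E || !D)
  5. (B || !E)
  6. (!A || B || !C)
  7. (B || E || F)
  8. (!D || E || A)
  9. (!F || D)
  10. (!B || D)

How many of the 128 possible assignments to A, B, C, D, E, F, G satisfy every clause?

10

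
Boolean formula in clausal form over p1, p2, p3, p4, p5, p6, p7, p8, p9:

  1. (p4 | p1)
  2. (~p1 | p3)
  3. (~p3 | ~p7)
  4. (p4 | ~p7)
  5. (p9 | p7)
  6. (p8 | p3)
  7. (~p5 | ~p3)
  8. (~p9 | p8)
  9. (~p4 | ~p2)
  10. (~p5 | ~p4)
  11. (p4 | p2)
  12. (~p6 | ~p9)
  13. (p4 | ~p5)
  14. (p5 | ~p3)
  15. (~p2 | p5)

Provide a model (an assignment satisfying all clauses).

p6 occurs only negated in the remaining clauses — set p6 = False.
p8 occurs only positively in the remaining clauses — set p8 = True.
Try p1 = False.
  then p4 is forced to True.
  then p2 is forced to False.
  then p5 is forced to False.
  then p3 is forced to False.
Set p7 = True and propagate.
p9 is now unconstrained; take p9 = False.
Every clause has at least one true literal under this assignment.

p1=F, p2=F, p3=F, p4=T, p5=F, p6=F, p7=T, p8=T, p9=F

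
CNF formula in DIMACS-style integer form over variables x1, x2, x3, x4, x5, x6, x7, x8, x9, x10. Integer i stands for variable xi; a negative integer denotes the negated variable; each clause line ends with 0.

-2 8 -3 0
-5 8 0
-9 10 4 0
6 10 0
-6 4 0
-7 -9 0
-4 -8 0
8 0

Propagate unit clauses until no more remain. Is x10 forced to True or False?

True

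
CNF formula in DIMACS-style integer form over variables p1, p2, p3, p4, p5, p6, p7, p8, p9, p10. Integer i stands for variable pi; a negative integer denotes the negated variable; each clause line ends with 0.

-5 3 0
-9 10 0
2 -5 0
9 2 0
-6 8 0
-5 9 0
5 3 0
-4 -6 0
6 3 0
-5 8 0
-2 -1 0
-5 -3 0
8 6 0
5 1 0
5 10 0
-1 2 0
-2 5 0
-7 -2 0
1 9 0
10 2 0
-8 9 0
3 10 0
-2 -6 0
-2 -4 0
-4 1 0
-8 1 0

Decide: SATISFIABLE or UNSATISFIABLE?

UNSATISFIABLE

p2 = True:
  propagation gives p1=False, p5=True, p3=True; an empty clause results — contradiction.
p2 = False:
  propagation gives p5=False, p9=True, p10=True, p3=True; an empty clause results — contradiction.
Every branch closes, so no satisfying assignment exists.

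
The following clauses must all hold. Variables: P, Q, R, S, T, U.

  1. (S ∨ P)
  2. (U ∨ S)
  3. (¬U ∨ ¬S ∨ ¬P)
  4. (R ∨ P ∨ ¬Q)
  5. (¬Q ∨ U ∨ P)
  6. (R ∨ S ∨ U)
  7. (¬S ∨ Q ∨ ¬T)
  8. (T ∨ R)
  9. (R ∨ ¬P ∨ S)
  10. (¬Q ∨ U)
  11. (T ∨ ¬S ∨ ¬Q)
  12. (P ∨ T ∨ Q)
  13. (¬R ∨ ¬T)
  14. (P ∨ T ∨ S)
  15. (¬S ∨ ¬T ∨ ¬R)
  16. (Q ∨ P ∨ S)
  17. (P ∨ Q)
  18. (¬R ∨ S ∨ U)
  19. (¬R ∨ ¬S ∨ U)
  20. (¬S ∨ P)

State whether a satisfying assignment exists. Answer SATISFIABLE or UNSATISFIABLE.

SATISFIABLE

Branch on P: take P = True.
Try Q = True.
  then U is forced to True.
  then S is forced to False.
  then R is forced to True.
  then T is forced to False.
Every clause has at least one true literal under this assignment.
So P=True, Q=True, R=True, S=False, T=False, U=True is a satisfying assignment.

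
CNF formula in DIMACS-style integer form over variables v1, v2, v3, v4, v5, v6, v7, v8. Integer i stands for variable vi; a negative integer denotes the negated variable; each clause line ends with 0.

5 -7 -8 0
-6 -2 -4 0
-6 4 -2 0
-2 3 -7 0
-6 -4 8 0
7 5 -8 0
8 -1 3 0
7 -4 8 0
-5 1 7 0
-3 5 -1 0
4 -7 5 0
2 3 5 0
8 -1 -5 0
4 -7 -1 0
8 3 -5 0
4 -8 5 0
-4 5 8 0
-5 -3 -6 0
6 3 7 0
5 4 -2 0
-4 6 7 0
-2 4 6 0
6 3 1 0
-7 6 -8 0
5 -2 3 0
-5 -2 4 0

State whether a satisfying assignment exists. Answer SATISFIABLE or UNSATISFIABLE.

SATISFIABLE

Branch on v1: take v1 = True.
The remaining clauses are satisfied by v2 = False, v3 = False, v4 = False, v5 = True, v6 = True, v7 = False, v8 = True.
Every clause has at least one true literal under this assignment.
So v1=True, v2=False, v3=False, v4=False, v5=True, v6=True, v7=False, v8=True is a satisfying assignment.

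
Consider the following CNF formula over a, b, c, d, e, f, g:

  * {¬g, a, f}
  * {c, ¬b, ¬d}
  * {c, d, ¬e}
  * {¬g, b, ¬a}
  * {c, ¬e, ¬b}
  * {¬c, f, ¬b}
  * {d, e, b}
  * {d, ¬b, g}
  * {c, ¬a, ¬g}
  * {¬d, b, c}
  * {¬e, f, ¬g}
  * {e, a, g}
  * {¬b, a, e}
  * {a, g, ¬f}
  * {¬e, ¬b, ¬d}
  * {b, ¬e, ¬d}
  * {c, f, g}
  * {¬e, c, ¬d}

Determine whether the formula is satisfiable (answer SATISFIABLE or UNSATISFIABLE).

SATISFIABLE

Try a = False.
Branch on b: take b = False.
Branch on c: take c = True.
For the remaining variables, d = False, e = True, f = True, g = True works.
Every clause has at least one true literal under this assignment.
So a=False, b=False, c=True, d=False, e=True, f=True, g=True is a satisfying assignment.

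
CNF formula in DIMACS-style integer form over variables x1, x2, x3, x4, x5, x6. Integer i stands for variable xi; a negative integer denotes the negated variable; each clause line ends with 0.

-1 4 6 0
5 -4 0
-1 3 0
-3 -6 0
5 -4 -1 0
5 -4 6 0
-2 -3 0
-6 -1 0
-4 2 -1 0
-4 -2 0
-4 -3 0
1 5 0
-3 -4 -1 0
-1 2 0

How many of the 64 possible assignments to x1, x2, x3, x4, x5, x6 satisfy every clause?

Split on x1, then x4.
  x1=1, x4=1: a clause becomes empty — 0.
  x1=1, x4=0: a clause becomes empty — 0.
  x1=0, x4=1: remaining (x2,x3,x5,x6) ∈ {(0,0,1,0); (0,0,1,1)} — 2.
  x1=0, x4=0: 5 of the 16 assignments to (x2,x3,x5,x6) work.
Total: 0 + 0 + 2 + 5 = 7.

7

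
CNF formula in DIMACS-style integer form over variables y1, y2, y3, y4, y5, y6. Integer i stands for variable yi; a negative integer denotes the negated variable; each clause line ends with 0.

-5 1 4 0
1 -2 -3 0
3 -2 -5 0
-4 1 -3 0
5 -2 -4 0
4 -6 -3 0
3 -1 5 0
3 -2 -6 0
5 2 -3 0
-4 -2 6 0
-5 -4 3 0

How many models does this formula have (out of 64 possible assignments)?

13

Split on y3, then y2.
  y3=T, y2=T: remaining (y1,y4,y5,y6) ∈ {(T,F,F,F); (T,F,T,F); (T,T,T,T)} — 3.
  y3=T, y2=F: remaining (y1,y4,y5,y6) ∈ {(T,F,T,F); (T,T,T,F); (T,T,T,T)} — 3.
  y3=F, y2=T: remaining (y1,y4,y5,y6) ∈ {(F,F,F,F)} — 1.
  y3=F, y2=F: y6 free; 3 ways for (y1,y4,y5) × 2^1 = 6.
Total: 3 + 3 + 1 + 6 = 13.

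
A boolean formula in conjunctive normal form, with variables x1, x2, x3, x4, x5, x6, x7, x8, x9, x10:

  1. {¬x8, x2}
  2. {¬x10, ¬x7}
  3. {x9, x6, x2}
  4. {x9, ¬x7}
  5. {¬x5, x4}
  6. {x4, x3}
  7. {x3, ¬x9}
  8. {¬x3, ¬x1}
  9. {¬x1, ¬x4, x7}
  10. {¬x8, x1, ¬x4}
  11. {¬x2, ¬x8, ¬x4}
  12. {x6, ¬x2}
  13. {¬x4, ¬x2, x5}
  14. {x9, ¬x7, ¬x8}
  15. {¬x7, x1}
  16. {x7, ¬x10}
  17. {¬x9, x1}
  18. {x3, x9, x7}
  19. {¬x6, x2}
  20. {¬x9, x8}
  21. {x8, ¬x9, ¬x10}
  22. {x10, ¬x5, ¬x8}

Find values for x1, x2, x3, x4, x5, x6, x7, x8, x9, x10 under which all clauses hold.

Try x1 = False.
  then x7 is forced to False.
  then x10 is forced to False.
  then x9 is forced to False.
  then x3 is forced to True.
For the remaining variables, x2 = True, x4 = False, x5 = False, x6 = True, x8 = True works.
Every clause has at least one true literal under this assignment.

x1 = False, x2 = True, x3 = True, x4 = False, x5 = False, x6 = True, x7 = False, x8 = True, x9 = False, x10 = False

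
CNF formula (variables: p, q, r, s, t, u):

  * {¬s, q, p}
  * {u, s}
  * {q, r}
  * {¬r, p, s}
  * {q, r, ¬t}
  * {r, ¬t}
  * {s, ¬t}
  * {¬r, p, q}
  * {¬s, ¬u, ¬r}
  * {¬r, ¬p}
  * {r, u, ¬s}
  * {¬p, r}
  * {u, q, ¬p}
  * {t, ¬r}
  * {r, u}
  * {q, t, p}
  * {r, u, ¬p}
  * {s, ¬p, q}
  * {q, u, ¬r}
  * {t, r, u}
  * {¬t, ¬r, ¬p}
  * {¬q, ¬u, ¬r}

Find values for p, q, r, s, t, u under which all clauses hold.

p=F, q=T, r=F, s=F, t=F, u=T

Try p = False.
Try q = True.
The remaining clauses are satisfied by r = False, s = False, t = False, u = True.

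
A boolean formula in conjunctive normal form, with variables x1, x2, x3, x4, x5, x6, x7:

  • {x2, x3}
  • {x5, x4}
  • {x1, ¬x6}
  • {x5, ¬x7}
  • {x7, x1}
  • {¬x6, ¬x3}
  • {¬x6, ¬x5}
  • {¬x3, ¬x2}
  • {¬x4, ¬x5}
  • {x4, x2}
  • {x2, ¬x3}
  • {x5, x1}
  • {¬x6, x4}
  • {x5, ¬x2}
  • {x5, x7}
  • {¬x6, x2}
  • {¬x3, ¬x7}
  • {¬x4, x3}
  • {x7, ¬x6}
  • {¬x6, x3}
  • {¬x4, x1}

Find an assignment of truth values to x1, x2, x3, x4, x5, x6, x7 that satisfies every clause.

x1 = False  x2 = True  x3 = False  x4 = False  x5 = True  x6 = False  x7 = True

Check each clause:
  1. {x2, x3} — x2 is true.
  2. {x4, x5} — x5 is true.
  3. {x1, ¬x6} — ¬x6 is true.
  4. {x5, ¬x7} — x5 is true.
  5. {x1, x7} — x7 is true.
  6. {¬x6, ¬x3} — ¬x6 is true.
  7. {¬x5, ¬x6} — ¬x6 is true.
  8. {¬x3, ¬x2} — ¬x3 is true.
  9. {¬x5, ¬x4} — ¬x4 is true.
  10. {x4, x2} — x2 is true.
  11. {x2, ¬x3} — x2 is true.
  12. {x1, x5} — x5 is true.
  13. {x4, ¬x6} — ¬x6 is true.
  14. {¬x2, x5} — x5 is true.
  15. {x5, x7} — x5 is true.
  16. {¬x6, x2} — x2 is true.
  17. {¬x3, ¬x7} — ¬x3 is true.
  18. {¬x4, x3} — ¬x4 is true.
  19. {x7, ¬x6} — ¬x6 is true.
  20. {¬x6, x3} — ¬x6 is true.
  21. {¬x4, x1} — ¬x4 is true.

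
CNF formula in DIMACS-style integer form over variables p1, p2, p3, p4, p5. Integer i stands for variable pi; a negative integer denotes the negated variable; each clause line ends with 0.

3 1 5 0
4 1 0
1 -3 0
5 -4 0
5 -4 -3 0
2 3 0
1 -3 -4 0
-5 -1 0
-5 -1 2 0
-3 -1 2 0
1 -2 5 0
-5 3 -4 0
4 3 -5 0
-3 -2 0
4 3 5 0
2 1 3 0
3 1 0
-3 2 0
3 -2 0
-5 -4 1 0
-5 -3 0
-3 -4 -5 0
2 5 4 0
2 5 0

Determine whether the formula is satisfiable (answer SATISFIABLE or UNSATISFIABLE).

p3 = True:
  propagation gives p1=True, p5=False, p4=False, p2=True; an empty clause results — contradiction.
p3 = False:
  propagation gives p2=True; an empty clause results — contradiction.
Every branch closes, so no satisfying assignment exists.

UNSATISFIABLE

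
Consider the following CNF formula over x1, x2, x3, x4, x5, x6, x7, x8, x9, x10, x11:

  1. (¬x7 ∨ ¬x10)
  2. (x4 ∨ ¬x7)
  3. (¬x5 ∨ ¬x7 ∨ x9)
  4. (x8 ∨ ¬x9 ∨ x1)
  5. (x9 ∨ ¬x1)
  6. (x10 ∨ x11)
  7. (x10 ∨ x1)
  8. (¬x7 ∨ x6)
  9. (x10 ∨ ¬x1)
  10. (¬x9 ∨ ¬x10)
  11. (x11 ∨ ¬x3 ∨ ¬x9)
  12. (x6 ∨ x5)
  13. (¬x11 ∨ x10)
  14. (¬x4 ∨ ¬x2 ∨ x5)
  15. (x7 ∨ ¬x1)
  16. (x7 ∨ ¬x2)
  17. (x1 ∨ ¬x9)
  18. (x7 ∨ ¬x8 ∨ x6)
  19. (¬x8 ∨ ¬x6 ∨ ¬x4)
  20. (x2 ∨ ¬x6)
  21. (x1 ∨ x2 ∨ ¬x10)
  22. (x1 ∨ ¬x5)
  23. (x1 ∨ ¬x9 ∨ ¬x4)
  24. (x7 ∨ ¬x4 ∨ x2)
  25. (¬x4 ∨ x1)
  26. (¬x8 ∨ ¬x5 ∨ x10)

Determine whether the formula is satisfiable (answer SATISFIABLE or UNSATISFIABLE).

UNSATISFIABLE

x1 = True:
  propagation gives x9=True, x10=True; an empty clause results — contradiction.
x1 = False:
  propagation gives x10=True, x7=False, x9=False, x2=False; an empty clause results — contradiction.
Every branch closes, so no satisfying assignment exists.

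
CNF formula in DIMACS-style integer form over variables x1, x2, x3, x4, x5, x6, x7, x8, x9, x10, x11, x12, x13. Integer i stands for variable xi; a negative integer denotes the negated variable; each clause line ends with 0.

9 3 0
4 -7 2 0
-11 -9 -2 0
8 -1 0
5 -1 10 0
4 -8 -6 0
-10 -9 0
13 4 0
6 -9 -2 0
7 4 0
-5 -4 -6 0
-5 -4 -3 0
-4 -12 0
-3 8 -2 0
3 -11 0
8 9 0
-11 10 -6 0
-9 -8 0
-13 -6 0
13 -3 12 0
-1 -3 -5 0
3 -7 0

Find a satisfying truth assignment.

x1=T, x2=F, x3=T, x4=T, x5=F, x6=F, x7=T, x8=T, x9=F, x10=T, x11=T, x12=F, x13=T

Check each clause:
  1. (x3 \/ x9) — x3 is true.
  2. (x2 \/ ~x7 \/ x4) — x4 is true.
  3. (~x9 \/ ~x11 \/ ~x2) — ~x2 is true.
  4. (x8 \/ ~x1) — x8 is true.
  5. (x5 \/ x10 \/ ~x1) — x10 is true.
  6. (~x8 \/ x4 \/ ~x6) — ~x6 is true.
  7. (~x10 \/ ~x9) — ~x9 is true.
  8. (x13 \/ x4) — x4 is true.
  9. (~x9 \/ x6 \/ ~x2) — ~x2 is true.
  10. (x7 \/ x4) — x4 is true.
  11. (~x5 \/ ~x6 \/ ~x4) — ~x6 is true.
  12. (~x4 \/ ~x5 \/ ~x3) — ~x5 is true.
  13. (~x12 \/ ~x4) — ~x12 is true.
  14. (~x2 \/ x8 \/ ~x3) — x8 is true.
  15. (x3 \/ ~x11) — x3 is true.
  16. (x9 \/ x8) — x8 is true.
  17. (~x6 \/ x10 \/ ~x11) — x10 is true.
  18. (~x8 \/ ~x9) — ~x9 is true.
  19. (~x6 \/ ~x13) — ~x6 is true.
  20. (x13 \/ x12 \/ ~x3) — x13 is true.
  21. (~x1 \/ ~x5 \/ ~x3) — ~x5 is true.
  22. (~x7 \/ x3) — x3 is true.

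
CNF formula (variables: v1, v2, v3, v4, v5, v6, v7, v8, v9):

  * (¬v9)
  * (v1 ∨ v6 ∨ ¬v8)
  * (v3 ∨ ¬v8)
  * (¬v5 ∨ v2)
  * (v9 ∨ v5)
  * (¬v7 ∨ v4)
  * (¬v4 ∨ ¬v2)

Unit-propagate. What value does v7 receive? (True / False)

Unit clause (¬v9) sets v9 = False.
In (v9 ∨ v5), v9 is now false; v5 must hold, so v5 = True.
(v2 ∨ ¬v5) with v5 = True leaves only v2, so v2 = True.
(¬v4 ∨ ¬v2) with v2 = True leaves only ¬v4, so v4 = False.
(¬v7 ∨ v4) with v4 = False leaves only ¬v7, so v7 = False.

False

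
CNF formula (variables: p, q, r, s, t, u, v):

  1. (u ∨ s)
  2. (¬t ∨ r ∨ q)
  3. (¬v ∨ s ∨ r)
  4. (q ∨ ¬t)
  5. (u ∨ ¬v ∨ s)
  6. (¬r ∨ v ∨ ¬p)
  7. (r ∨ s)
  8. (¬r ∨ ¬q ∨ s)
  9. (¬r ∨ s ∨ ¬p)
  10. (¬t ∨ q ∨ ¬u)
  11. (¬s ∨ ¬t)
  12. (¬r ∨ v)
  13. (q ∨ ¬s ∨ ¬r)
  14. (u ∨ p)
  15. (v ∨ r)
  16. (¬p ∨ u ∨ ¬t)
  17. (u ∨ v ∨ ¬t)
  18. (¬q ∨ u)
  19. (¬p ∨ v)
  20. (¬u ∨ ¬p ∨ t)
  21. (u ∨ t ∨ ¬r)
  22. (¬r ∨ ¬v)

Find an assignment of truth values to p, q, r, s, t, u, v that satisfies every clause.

p=F, q=T, r=F, s=T, t=F, u=T, v=T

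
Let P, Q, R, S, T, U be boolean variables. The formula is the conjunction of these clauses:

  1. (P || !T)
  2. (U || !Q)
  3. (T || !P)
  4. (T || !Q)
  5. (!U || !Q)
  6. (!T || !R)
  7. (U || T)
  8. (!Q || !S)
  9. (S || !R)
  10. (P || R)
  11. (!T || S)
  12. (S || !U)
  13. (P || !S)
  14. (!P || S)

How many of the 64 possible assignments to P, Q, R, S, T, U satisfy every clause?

Satisfying assignments:
  P=T Q=F R=F S=T T=T U=F
  P=T Q=F R=F S=T T=T U=T
Count: 2.

2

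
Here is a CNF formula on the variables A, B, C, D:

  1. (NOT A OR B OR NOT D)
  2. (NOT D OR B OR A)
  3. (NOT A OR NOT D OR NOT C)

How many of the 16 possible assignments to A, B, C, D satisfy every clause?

11

Split on A, then D.
  A=1, D=1: remaining (B,C) ∈ {(1,0)} — 1.
  A=1, D=0: remaining (B,C) ∈ {(0,0); (0,1); (1,0); (1,1)} — 4.
  A=0, D=1: remaining (B,C) ∈ {(1,0); (1,1)} — 2.
  A=0, D=0: remaining (B,C) ∈ {(0,0); (0,1); (1,0); (1,1)} — 4.
Total: 1 + 4 + 2 + 4 = 11.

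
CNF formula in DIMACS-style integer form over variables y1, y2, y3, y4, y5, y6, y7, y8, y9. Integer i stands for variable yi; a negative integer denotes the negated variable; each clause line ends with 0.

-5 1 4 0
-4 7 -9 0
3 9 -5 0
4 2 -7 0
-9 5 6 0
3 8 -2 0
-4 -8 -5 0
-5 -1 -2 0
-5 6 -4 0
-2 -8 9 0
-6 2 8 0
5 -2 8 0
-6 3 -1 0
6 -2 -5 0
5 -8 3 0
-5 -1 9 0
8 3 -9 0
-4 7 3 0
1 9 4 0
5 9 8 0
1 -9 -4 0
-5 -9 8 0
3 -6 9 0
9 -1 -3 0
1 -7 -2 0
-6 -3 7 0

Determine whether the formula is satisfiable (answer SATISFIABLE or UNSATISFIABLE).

Set y1 = False and propagate.
Set y2 = False and propagate.
For the remaining variables, y3 = True, y4 = True, y5 = False, y6 = False, y7 = True, y8 = True, y9 = False works.
So y1=False, y2=False, y3=True, y4=True, y5=False, y6=False, y7=True, y8=True, y9=False is a satisfying assignment.

SATISFIABLE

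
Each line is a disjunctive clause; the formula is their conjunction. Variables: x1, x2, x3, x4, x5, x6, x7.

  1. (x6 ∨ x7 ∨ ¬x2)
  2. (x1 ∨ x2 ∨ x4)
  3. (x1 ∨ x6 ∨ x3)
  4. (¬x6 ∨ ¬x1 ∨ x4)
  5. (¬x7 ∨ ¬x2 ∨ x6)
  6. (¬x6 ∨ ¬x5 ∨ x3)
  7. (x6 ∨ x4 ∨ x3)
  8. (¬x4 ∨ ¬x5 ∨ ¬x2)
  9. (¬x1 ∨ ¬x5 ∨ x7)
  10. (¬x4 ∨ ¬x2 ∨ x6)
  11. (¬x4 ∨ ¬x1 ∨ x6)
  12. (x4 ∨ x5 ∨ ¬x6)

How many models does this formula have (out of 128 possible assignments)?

28

Split on x6, then x4.
  x6=T, x4=T: 19 of the 32 assignments to (x1,x2,x3,x5,x7) work.
  x6=T, x4=F: remaining (x1,x2,x3,x5,x7) ∈ {(F,T,T,T,F); (F,T,T,T,T)} — 2.
  x6=F, x4=T: remaining (x1,x2,x3,x5,x7) ∈ {(F,F,T,F,F); (F,F,T,F,T); (F,F,T,T,F); (F,F,T,T,T)} — 4.
  x6=F, x4=F: remaining (x1,x2,x3,x5,x7) ∈ {(T,F,T,F,F); (T,F,T,F,T); (T,F,T,T,T)} — 3.
Total: 19 + 2 + 4 + 3 = 28.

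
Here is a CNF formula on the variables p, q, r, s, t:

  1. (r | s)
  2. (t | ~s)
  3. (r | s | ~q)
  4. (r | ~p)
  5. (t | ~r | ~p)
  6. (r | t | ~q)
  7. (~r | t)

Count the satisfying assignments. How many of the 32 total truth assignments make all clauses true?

10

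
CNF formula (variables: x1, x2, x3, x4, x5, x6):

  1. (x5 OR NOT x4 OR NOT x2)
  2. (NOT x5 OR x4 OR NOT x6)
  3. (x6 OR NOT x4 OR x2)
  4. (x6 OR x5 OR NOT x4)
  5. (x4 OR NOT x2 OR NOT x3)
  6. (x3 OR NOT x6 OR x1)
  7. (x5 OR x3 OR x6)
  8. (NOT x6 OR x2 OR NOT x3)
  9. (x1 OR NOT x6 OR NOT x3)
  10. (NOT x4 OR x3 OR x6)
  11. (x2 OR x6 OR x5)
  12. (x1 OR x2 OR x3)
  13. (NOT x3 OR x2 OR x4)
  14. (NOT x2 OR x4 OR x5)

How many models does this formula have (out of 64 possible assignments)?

10

Case analysis on x6 and x2:
  x6=T, x2=T: remaining (x1,x3,x4,x5) ∈ {(T,F,T,T); (T,T,T,T)} — 2.
  x6=T, x2=F: remaining (x1,x3,x4,x5) ∈ {(T,F,F,F); (T,F,T,F); (T,F,T,T)} — 3.
  x6=F, x2=T: remaining (x1,x3,x4,x5) ∈ {(F,F,F,T); (F,T,T,T); (T,F,F,T); (T,T,T,T)} — 4.
  x6=F, x2=F: remaining (x1,x3,x4,x5) ∈ {(T,F,F,T)} — 1.
Total: 2 + 3 + 4 + 1 = 10.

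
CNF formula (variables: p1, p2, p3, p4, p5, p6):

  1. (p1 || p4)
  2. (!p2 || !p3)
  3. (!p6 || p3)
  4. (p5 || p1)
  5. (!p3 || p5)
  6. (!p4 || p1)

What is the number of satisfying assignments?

12

Case analysis on p1 and p3:
  p1=T, p3=T: remaining (p2,p4,p5,p6) ∈ {(F,F,T,F); (F,F,T,T); (F,T,T,F); (F,T,T,T)} — 4.
  p1=T, p3=F: forces p6=F; p2, p4, p5 free → 2^3 = 8.
  p1=F, p3=T: a clause becomes empty — 0.
  p1=F, p3=F: a clause becomes empty — 0.
Total: 4 + 8 + 0 + 0 = 12.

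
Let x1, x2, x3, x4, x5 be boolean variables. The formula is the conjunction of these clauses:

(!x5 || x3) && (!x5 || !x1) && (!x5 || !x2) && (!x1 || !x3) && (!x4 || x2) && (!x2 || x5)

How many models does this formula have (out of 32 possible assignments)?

4

Satisfying assignments:
  x1=F x2=F x3=F x4=F x5=F
  x1=F x2=F x3=T x4=F x5=F
  x1=F x2=F x3=T x4=F x5=T
  x1=T x2=F x3=F x4=F x5=F
Count: 4.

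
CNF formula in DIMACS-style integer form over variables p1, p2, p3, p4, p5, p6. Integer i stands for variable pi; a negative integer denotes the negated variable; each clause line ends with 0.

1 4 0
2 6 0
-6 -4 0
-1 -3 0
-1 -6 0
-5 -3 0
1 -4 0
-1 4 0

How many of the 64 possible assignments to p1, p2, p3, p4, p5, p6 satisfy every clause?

2

The models are:
  p1=1 p2=1 p3=0 p4=1 p5=0 p6=0
  p1=1 p2=1 p3=0 p4=1 p5=1 p6=0
Count: 2.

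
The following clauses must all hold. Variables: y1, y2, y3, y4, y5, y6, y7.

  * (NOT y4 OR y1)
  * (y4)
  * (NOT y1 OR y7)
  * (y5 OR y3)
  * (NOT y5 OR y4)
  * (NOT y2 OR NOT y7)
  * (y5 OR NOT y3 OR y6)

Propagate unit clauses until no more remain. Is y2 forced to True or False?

False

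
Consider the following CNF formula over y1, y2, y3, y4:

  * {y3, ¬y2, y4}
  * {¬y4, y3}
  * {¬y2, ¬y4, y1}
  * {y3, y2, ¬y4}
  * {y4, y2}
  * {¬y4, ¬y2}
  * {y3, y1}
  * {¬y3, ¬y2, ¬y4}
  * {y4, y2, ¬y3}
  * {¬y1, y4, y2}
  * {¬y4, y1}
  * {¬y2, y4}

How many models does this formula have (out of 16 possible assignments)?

1

Satisfying assignments:
  y1=T y2=F y3=T y4=T
Count: 1.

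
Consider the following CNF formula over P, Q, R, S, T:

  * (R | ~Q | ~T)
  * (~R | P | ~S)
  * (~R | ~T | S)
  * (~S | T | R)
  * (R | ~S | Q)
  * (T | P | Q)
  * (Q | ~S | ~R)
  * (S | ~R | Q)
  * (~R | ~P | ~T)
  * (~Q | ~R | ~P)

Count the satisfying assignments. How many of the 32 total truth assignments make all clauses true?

6

The models are:
  P=0 Q=0 R=0 S=0 T=1
  P=0 Q=1 R=0 S=0 T=0
  P=0 Q=1 R=1 S=0 T=0
  P=1 Q=0 R=0 S=0 T=0
  P=1 Q=0 R=0 S=0 T=1
  P=1 Q=1 R=0 S=0 T=0
That's 6 in total.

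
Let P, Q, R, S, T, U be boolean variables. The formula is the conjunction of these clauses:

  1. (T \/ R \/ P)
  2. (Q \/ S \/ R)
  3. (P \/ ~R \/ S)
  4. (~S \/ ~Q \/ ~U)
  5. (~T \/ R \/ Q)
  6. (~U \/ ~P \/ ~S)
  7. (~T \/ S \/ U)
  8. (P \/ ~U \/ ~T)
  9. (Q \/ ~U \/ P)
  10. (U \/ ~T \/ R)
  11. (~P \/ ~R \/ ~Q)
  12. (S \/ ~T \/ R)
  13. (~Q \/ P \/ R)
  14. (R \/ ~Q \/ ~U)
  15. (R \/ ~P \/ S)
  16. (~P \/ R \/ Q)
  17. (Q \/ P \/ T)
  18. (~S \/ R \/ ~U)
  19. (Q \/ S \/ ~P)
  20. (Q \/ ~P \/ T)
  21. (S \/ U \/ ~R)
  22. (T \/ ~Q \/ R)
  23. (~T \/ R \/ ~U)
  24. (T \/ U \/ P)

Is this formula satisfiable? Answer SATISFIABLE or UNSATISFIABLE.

Try P = False.
Set Q = False and propagate.
  then U is forced to False.
  then T is forced to True.
  then R is forced to True.
  then S is forced to True.
So P = False, Q = False, R = True, S = True, T = True, U = False is a satisfying assignment.

SATISFIABLE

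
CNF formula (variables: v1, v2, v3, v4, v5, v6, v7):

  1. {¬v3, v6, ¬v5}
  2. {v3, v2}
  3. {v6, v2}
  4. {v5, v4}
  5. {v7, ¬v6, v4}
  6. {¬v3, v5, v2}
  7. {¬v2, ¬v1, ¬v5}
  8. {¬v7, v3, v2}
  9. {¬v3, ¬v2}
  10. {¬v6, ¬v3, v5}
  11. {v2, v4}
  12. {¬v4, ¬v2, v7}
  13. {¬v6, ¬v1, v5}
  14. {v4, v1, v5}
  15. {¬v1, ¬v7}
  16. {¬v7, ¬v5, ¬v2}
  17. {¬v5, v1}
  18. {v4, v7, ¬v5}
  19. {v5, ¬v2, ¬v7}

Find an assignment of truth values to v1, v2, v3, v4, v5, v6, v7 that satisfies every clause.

Set v1 = True and propagate.
  then v7 is forced to False.
Set v2 = False and propagate.
  then v3 is forced to True.
  then v6 is forced to True.
  then v4 is forced to True.
  then v5 is forced to True.
Every clause has at least one true literal under this assignment.
Check each clause:
  1. {¬v5, v6, ¬v3} — v6 is true.
  2. {v2, v3} — v3 is true.
  3. {v2, v6} — v6 is true.
  4. {v4, v5} — v4 is true.
  5. {¬v6, v4, v7} — v4 is true.
  6. {v5, v2, ¬v3} — v5 is true.
  7. {¬v1, ¬v5, ¬v2} — ¬v2 is true.
  8. {v3, v2, ¬v7} — ¬v7 is true.
  9. {¬v3, ¬v2} — ¬v2 is true.
  10. {¬v6, v5, ¬v3} — v5 is true.
  11. {v2, v4} — v4 is true.
  12. {¬v2, ¬v4, v7} — ¬v2 is true.
  13. {¬v6, v5, ¬v1} — v5 is true.
  14. {v5, v4, v1} — v1 is true.
  15. {¬v7, ¬v1} — ¬v7 is true.
  16. {¬v7, ¬v2, ¬v5} — ¬v7 is true.
  17. {¬v5, v1} — v1 is true.
  18. {¬v5, v7, v4} — v4 is true.
  19. {¬v7, ¬v2, v5} — ¬v7 is true.

v1 = True, v2 = False, v3 = True, v4 = True, v5 = True, v6 = True, v7 = False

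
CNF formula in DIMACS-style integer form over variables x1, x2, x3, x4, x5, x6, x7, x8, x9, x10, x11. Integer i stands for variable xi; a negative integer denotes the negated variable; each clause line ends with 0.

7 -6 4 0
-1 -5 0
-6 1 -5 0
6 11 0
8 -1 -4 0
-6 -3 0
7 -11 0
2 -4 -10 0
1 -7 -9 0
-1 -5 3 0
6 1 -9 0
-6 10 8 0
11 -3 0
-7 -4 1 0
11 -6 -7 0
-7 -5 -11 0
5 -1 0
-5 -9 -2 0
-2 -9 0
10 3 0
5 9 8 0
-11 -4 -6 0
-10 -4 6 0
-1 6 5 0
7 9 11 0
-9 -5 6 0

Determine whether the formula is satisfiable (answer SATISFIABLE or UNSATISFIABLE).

SATISFIABLE

x8 occurs only positively in the remaining clauses — set x8 = True.
Branch on x1: take x1 = False.
Try x2 = True.
  then x9 is forced to False.
Set x3 = True and propagate.
  then x6 is forced to False.
  then x11 is forced to True.
  then x7 is forced to True.
  then x4 is forced to False.
  then x5 is forced to False.
x10 is now unconstrained; take x10 = False.
So x1 = 0, x2 = 1, x3 = 1, x4 = 0, x5 = 0, x6 = 0, x7 = 1, x8 = 1, x9 = 0, x10 = 0, x11 = 1 is a satisfying assignment.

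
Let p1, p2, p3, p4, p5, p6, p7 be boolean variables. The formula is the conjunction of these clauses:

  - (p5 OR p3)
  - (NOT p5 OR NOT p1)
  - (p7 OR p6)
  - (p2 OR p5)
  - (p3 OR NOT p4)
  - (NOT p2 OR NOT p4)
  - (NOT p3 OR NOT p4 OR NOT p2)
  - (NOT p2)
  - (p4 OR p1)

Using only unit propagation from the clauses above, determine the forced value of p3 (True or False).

(NOT p2) is a unit clause: p2 = False.
(p2 OR p5): since p2 = False, the clause reduces to (p5). p5 = True.
From (NOT p1 OR NOT p5) and p5 = True: p1 = False.
In (p1 OR p4), p1 is now false; p4 must hold, so p4 = True.
(p3 OR NOT p4): since p4 = True, the clause reduces to (p3). p3 = True.

True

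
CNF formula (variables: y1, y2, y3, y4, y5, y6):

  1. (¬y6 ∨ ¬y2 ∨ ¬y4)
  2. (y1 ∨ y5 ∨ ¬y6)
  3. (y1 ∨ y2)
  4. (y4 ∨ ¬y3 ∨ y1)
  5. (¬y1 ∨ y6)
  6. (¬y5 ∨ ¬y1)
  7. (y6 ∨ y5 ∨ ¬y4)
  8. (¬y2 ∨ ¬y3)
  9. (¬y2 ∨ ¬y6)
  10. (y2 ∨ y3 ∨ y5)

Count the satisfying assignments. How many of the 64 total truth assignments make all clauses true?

Satisfying assignments:
  y1=0 y2=1 y3=0 y4=0 y5=0 y6=0
  y1=0 y2=1 y3=0 y4=0 y5=1 y6=0
  y1=0 y2=1 y3=0 y4=1 y5=1 y6=0
  y1=1 y2=0 y3=1 y4=0 y5=0 y6=1
  y1=1 y2=0 y3=1 y4=1 y5=0 y6=1
Count: 5.

5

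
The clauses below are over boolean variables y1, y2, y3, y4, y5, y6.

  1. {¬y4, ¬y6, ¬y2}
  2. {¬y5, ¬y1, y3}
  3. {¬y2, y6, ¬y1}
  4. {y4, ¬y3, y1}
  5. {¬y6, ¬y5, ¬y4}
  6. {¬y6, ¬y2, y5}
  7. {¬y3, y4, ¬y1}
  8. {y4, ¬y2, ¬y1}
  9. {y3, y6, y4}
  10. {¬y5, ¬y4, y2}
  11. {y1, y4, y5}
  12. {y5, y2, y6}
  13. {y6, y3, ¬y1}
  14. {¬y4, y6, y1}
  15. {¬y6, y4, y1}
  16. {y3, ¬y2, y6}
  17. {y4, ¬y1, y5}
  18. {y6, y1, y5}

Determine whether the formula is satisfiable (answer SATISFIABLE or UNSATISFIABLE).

Set y1 = True and propagate.
The remaining clauses are satisfied by y2 = False, y3 = True, y4 = True, y5 = False, y6 = True.
So y1 = True, y2 = False, y3 = True, y4 = True, y5 = False, y6 = True is a satisfying assignment.

SATISFIABLE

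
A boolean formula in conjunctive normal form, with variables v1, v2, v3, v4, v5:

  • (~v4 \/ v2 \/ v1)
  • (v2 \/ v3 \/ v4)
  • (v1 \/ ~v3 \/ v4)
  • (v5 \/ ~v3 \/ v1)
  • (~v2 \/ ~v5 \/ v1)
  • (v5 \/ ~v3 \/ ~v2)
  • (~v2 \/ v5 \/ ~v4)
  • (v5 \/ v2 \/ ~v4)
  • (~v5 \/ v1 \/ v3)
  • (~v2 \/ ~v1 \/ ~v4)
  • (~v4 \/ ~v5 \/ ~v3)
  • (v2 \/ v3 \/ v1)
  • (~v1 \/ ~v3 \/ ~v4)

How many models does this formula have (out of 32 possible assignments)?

The models are:
  v1=F v2=T v3=F v4=F v5=F
  v1=T v2=F v3=F v4=T v5=T
  v1=T v2=F v3=T v4=F v5=F
  v1=T v2=F v3=T v4=F v5=T
  v1=T v2=T v3=F v4=F v5=F
  v1=T v2=T v3=F v4=F v5=T
  v1=T v2=T v3=T v4=F v5=T
Count: 7.

7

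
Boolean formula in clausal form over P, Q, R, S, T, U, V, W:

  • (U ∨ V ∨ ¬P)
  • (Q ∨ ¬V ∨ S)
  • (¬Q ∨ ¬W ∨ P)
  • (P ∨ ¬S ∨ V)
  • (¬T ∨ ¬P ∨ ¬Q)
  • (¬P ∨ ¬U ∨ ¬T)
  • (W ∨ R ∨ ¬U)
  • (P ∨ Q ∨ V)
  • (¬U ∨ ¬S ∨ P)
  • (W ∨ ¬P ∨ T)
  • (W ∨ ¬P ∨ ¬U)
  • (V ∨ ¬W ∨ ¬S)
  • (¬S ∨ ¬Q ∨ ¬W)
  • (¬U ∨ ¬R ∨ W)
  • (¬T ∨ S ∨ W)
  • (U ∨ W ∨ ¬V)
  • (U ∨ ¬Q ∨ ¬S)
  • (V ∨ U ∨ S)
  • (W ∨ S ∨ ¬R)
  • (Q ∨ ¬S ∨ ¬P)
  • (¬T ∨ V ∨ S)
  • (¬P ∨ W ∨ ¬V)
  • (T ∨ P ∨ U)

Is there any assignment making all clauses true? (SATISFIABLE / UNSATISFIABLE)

Set P = True and propagate.
Set Q = True and propagate.
  then T is forced to False.
  then W is forced to True.
  then S is forced to False.
Try U = True.
R, V are now unconstrained; take R = True, V = False.
So P=True, Q=True, R=True, S=False, T=False, U=True, V=False, W=True is a satisfying assignment.

SATISFIABLE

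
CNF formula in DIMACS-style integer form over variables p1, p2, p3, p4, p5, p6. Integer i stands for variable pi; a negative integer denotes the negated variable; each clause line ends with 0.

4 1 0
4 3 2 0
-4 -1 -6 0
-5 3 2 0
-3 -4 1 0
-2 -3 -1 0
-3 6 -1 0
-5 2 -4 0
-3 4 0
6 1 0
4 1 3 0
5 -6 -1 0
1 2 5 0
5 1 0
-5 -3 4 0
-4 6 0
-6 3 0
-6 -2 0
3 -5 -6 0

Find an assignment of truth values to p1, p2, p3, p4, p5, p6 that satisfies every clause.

p1=T, p2=T, p3=F, p4=F, p5=F, p6=F

Set p1 = True and propagate.
The remaining clauses are satisfied by p2 = True, p3 = False, p4 = False, p5 = False, p6 = False.
Check each clause:
  1. (p4 || p1) — p1 is true.
  2. (p4 || p2 || p3) — p2 is true.
  3. (!p1 || !p4 || !p6) — !p6 is true.
  4. (p2 || p3 || !p5) — p2 is true.
  5. (p1 || !p3 || !p4) — p1 is true.
  6. (!p2 || !p3 || !p1) — !p3 is true.
  7. (!p1 || !p3 || p6) — !p3 is true.
  8. (p2 || !p5 || !p4) — p2 is true.
  9. (p4 || !p3) — !p3 is true.
  10. (p1 || p6) — p1 is true.
  11. (p3 || p1 || p4) — p1 is true.
  12. (!p6 || p5 || !p1) — !p6 is true.
  13. (p1 || p2 || p5) — p1 is true.
  14. (p5 || p1) — p1 is true.
  15. (!p5 || p4 || !p3) — !p5 is true.
  16. (p6 || !p4) — !p4 is true.
  17. (!p6 || p3) — !p6 is true.
  18. (!p6 || !p2) — !p6 is true.
  19. (!p5 || !p6 || p3) — !p6 is true.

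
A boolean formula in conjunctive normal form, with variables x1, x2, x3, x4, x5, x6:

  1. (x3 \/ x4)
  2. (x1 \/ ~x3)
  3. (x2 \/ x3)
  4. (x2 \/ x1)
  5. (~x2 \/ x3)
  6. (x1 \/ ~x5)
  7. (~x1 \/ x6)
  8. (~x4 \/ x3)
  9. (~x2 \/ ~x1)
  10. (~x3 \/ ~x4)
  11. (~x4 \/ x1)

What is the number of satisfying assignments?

2

The models are:
  x1=1 x2=0 x3=1 x4=0 x5=0 x6=1
  x1=1 x2=0 x3=1 x4=0 x5=1 x6=1
Count: 2.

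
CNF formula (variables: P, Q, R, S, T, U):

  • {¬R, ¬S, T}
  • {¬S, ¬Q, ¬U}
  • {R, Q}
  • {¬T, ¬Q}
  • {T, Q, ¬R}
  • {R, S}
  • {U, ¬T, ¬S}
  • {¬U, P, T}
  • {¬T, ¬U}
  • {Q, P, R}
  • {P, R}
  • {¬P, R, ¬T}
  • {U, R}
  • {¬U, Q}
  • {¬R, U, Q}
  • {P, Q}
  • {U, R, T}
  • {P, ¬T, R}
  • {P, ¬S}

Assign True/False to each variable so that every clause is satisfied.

Branch on P: take P = False.
  then R is forced to True.
  then Q is forced to True.
  then T is forced to False.
  then S is forced to False.
  then U is forced to False.

P = False, Q = True, R = True, S = False, T = False, U = False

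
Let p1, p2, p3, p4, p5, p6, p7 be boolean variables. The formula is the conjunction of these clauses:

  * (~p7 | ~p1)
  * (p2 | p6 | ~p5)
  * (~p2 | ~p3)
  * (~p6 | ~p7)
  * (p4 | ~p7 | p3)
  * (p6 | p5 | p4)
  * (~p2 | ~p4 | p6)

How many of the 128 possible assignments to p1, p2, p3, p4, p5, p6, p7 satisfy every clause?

32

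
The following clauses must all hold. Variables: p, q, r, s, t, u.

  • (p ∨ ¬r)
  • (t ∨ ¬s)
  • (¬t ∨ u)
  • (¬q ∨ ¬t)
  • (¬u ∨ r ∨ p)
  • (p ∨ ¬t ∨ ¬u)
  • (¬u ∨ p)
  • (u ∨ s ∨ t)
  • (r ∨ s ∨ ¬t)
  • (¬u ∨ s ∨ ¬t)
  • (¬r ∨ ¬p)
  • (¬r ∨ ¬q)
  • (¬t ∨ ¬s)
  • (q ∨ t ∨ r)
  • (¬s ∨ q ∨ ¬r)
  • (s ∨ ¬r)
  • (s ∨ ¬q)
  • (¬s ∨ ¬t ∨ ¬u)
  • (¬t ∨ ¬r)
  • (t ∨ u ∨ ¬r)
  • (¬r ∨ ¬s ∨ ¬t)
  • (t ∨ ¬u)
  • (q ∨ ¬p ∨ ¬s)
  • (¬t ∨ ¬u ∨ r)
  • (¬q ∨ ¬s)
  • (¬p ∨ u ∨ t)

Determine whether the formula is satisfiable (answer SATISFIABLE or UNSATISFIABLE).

t = True:
  propagation gives u=True, q=False, p=True, s=True; an empty clause results — contradiction.
t = False:
  propagation gives s=False, u=True; an empty clause results — contradiction.
Every branch closes, so no satisfying assignment exists.

UNSATISFIABLE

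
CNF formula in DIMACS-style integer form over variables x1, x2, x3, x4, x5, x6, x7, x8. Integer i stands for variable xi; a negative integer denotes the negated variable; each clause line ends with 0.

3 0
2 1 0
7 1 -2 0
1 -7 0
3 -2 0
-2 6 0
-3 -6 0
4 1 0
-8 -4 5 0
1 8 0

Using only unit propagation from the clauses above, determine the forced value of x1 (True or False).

True

(x3) is a unit clause: x3 = True.
From (~x6 | ~x3) and x3 = True: x6 = False.
(~x2 | x6): since x6 = False, the clause reduces to (~x2). x2 = False.
In (x1 | x2), x2 is now false; x1 must hold, so x1 = True.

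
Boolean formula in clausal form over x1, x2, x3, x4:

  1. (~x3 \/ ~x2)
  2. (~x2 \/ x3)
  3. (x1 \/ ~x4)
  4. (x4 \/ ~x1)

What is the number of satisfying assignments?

Satisfying assignments:
  x1=0 x2=0 x3=0 x4=0
  x1=0 x2=0 x3=1 x4=0
  x1=1 x2=0 x3=0 x4=1
  x1=1 x2=0 x3=1 x4=1
That's 4 in total.

4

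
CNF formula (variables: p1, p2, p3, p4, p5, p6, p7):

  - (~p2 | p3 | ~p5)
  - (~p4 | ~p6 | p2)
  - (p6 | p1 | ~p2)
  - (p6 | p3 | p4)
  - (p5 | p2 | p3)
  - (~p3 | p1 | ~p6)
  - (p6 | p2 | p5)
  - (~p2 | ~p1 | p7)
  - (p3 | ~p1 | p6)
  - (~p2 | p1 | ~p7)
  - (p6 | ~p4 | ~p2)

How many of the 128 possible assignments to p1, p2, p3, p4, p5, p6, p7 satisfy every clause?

Split on p2, then p6.
  p2=T, p6=T: p4 free; 4 ways for (p1,p3,p5,p7) × 2^1 = 8.
  p2=T, p6=F: remaining (p1,p3,p4,p5,p7) ∈ {(T,T,F,F,T); (T,T,F,T,T)} — 2.
  p2=F, p6=T: p7 free; 4 ways for (p1,p3,p4,p5) × 2^1 = 8.
  p2=F, p6=F: p7 free; 5 ways for (p1,p3,p4,p5) × 2^1 = 10.
Total: 8 + 2 + 8 + 10 = 28.

28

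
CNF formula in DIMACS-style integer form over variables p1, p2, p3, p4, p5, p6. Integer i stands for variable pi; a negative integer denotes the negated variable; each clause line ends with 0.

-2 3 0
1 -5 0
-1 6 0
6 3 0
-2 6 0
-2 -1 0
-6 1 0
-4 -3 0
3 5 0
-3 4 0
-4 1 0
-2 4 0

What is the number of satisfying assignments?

Satisfying assignments:
  p1=1 p2=0 p3=0 p4=0 p5=1 p6=1
  p1=1 p2=0 p3=0 p4=1 p5=1 p6=1
Count: 2.

2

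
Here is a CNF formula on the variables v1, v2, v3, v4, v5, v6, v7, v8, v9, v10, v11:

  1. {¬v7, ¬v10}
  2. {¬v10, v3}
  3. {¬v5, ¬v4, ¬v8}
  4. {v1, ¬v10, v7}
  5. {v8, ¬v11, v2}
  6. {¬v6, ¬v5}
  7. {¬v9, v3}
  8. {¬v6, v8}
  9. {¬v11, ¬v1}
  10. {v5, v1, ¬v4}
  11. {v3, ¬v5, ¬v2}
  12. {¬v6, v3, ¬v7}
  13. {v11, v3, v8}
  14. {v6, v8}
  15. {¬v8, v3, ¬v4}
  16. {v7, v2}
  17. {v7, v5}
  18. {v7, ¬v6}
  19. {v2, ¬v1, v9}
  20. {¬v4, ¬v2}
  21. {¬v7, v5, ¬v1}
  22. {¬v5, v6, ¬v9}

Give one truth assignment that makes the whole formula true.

v1=False, v2=True, v3=True, v4=False, v5=False, v6=False, v7=True, v8=True, v9=True, v10=False, v11=True

Pure literal: v3 appears only positively; assign v3 = True.
Pure literal: v4 appears only negated; assign v4 = False.
Try v1 = False.
Try v2 = True.
Try v5 = False.
  then v7 is forced to True.
  then v10 is forced to False.
The remaining clauses are satisfied by v6 = False, v8 = True, v9 = True, v11 = True.
Every clause has at least one true literal under this assignment.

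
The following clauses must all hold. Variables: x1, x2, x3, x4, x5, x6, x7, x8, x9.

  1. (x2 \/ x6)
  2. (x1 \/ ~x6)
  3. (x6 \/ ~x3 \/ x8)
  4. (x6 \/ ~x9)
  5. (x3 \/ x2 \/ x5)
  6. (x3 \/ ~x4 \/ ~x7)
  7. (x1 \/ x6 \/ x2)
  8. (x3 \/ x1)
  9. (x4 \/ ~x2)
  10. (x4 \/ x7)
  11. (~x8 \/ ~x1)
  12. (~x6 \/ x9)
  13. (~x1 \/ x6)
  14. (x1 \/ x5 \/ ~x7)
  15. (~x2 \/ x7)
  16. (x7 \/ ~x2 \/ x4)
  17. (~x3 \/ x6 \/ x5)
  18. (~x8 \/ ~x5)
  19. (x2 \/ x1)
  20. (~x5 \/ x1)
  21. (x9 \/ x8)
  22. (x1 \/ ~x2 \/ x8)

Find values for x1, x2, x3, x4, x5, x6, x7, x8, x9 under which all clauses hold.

Branch on x1: take x1 = True.
  then x8 is forced to False.
  then x6 is forced to True.
  then x9 is forced to True.
For the remaining variables, x2 = False, x3 = True, x4 = True, x5 = False, x7 = False works.
Every clause has at least one true literal under this assignment.

x1=True, x2=False, x3=True, x4=True, x5=False, x6=True, x7=False, x8=False, x9=True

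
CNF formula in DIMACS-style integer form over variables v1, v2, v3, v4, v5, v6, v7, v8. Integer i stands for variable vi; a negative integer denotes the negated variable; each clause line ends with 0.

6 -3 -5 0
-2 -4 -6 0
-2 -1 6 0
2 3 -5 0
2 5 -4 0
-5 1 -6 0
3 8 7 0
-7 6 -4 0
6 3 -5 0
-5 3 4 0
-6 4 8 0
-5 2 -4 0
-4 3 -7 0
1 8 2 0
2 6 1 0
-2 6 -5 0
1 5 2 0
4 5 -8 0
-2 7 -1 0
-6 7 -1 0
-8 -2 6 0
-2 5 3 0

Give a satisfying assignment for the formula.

v1=False, v2=True, v3=True, v4=True, v5=False, v6=False, v7=False, v8=False

Check each clause:
  1. (~v3 \/ v6 \/ ~v5) — ~v5 is true.
  2. (~v2 \/ ~v4 \/ ~v6) — ~v6 is true.
  3. (~v2 \/ ~v1 \/ v6) — ~v1 is true.
  4. (v3 \/ ~v5 \/ v2) — v3 is true.
  5. (v5 \/ ~v4 \/ v2) — v2 is true.
  6. (~v6 \/ v1 \/ ~v5) — ~v6 is true.
  7. (v3 \/ v7 \/ v8) — v3 is true.
  8. (~v7 \/ ~v4 \/ v6) — ~v7 is true.
  9. (v3 \/ ~v5 \/ v6) — v3 is true.
  10. (v3 \/ v4 \/ ~v5) — v3 is true.
  11. (~v6 \/ v8 \/ v4) — ~v6 is true.
  12. (v2 \/ ~v5 \/ ~v4) — v2 is true.
  13. (v3 \/ ~v7 \/ ~v4) — ~v7 is true.
  14. (v8 \/ v1 \/ v2) — v2 is true.
  15. (v6 \/ v1 \/ v2) — v2 is true.
  16. (~v5 \/ ~v2 \/ v6) — ~v5 is true.
  17. (v1 \/ v2 \/ v5) — v2 is true.
  18. (v4 \/ ~v8 \/ v5) — ~v8 is true.
  19. (~v2 \/ v7 \/ ~v1) — ~v1 is true.
  20. (v7 \/ ~v6 \/ ~v1) — ~v6 is true.
  21. (~v2 \/ ~v8 \/ v6) — ~v8 is true.
  22. (v5 \/ v3 \/ ~v2) — v3 is true.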